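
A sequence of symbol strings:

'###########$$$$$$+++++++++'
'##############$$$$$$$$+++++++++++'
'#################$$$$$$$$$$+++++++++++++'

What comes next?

####################$$$$$$$$$$$$+++++++++++++++

Each string has the form #^{3n+2} $^{2n} +^{2n+3}, where the shown terms are n = 3, 4, 5.
Setting n = 6 gives 20, 12, 15 characters in each block.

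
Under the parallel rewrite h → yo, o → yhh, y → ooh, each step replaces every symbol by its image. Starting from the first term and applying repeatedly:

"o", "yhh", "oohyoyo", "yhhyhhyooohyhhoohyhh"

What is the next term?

oohyoyooohyoyooohyhhyhhyhhyooohyoyoyhhyhhyooohyoyo

Applying the rule to each of the 20 symbols of yhhyhhyooohyhhoohyhh gives the pieces ooh yo yo ooh yo yo ooh yhh yhh yhh yo ooh yo yo yhh yhh yo ooh yo yo, which concatenate to the answer.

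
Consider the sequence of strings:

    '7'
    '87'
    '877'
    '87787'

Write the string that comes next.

87787877

Each term (from the third on) is the previous term followed by the one before it: term 3 = 87·7 = 877.
So term 5 is 87787·877.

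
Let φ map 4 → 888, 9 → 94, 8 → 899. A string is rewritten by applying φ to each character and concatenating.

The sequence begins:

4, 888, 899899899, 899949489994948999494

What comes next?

899949494888948888999494948889488889994949488894888

Applying the rule to each of the 21 symbols of 899949489994948999494 gives the pieces 899 94 94 94 888 94 888 899 94 94 94 888 94 888 899 94 94 94 888 94 888, which concatenate to the answer.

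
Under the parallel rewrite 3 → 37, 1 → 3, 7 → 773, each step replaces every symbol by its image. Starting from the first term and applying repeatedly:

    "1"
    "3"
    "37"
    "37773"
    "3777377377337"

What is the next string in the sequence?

Rewriting the 13 symbols of 3777377377337 one by one yields 37 773 773 773 37 773 773 37 773 773 37 37 773; concatenated:

3777377377337773773377737733737773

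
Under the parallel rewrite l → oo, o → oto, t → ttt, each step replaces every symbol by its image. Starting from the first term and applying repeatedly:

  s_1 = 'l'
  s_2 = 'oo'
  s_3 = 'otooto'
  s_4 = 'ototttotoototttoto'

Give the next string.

Rewriting the 18 symbols of ototttotoototttoto one by one yields oto ttt oto ttt ttt ttt oto ttt oto oto ttt oto ttt ttt ttt oto ttt oto; concatenated:

ototttototttttttttototttotoototttototttttttttototttoto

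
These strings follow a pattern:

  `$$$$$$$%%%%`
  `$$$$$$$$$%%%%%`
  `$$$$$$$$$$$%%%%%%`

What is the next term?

$$$$$$$$$$$$$%%%%%%%

Each string has the form $^{2n+1} %^{n+1}, where the shown terms are n = 3, 4, 5.
At n = 6 the blocks have lengths 13, 7.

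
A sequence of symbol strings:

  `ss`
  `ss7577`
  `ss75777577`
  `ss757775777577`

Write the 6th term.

ss75777577757775777577

Each term is the previous one with 7577 appended.
From ss757775777577, 2 further steps: ss757775777577 → ss7577757775777577 → (answer).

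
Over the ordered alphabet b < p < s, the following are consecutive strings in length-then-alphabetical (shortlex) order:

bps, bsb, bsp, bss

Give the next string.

Find the rightmost character of bss below s, bump it to the next letter, and reset everything to its right to b.

pbb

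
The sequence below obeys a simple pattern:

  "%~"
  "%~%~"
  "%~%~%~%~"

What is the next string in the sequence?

Every step duplicates the string.
Doubling %~%~%~%~:

%~%~%~%~%~%~%~%~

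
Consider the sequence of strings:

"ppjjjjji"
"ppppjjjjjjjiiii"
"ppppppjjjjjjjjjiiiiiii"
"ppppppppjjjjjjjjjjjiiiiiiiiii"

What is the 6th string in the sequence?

ppppppppppppjjjjjjjjjjjjjjjiiiiiiiiiiiiiiii

The n-th term is 2n p's then 2n+3 j's then 3n-2 i's (n = 1, 2, …).
Setting n = 6 gives 12, 15, 16 characters in each block.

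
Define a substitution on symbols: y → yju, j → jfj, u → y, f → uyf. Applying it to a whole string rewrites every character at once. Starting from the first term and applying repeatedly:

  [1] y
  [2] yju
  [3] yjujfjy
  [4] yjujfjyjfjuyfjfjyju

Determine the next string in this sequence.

Applying the rule to each of the 19 symbols of yjujfjyjfjuyfjfjyju gives the pieces yju jfj y jfj uyf jfj yju jfj uyf jfj y yju uyf jfj uyf jfj yju jfj y, which concatenate to the answer.

yjujfjyjfjuyfjfjyjujfjuyfjfjyyjuuyfjfjuyfjfjyjujfjy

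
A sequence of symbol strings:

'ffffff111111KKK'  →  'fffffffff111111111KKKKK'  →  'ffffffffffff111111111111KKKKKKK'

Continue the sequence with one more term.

fffffffffffffff111111111111111KKKKKKKKK

Term n consists of 3n+3 f's, followed by 3n+3 1's, followed by 2n+1 K's (n = 1, 2, …).
Setting n = 4 gives 15, 15, 9 characters in each block.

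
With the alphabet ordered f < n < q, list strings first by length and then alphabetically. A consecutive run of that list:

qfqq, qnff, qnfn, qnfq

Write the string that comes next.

Treat qnfq as a base-3 numeral over the given alphabet and add one, carrying through any trailing q's.

qnnf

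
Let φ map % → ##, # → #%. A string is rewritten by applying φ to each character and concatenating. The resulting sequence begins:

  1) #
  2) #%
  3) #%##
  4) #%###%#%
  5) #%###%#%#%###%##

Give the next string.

#%###%#%#%###%###%###%#%#%###%#%

φ(#%###%#%#%###%##) expands symbol-by-symbol to #% ## #% #% #% ## #% ## #% ## #% #% #% ## #% #%; joining the 16 pieces gives the next term.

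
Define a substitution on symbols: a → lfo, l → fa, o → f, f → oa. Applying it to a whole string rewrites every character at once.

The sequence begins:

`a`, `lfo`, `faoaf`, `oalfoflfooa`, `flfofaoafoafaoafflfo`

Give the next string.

oafaoafoalfoflfooaflfooalfoflfooaoafaoaf

Applying the rule to each of the 20 symbols of flfofaoafoafaoafflfo gives the pieces oa fa oa f oa lfo f lfo oa f lfo oa lfo f lfo oa oa fa oa f, which concatenate to the answer.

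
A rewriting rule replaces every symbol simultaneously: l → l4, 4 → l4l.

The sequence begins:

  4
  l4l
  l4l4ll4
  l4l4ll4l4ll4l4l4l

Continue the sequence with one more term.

l4l4ll4l4ll4l4l4ll4l4ll4l4l4ll4l4ll4l4ll4

Replace each of the 17 characters of l4l4ll4l4ll4l4l4l in place — l4 l4l l4 l4l l4 l4 l4l l4 l4l l4 l4 l4l l4 l4l l4 l4l l4 — and concatenate.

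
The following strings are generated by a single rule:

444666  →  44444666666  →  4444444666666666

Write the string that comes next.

444444444666666666666

Reading off run lengths: 4 runs 3, 5, 7; 6 runs 3, 6, 9 — each is linear in n (n = 1, 2, …).
For the next term, n = 4, so the run lengths are 9, 12.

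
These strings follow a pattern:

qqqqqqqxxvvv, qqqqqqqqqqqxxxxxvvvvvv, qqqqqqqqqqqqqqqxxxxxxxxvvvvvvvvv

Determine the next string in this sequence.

qqqqqqqqqqqqqqqqqqqxxxxxxxxxxxvvvvvvvvvvvv

Term n consists of 4n+3 q's, followed by 3n-1 x's, followed by 3n v's (n = 1, 2, …).
At n = 4 the blocks have lengths 19, 11, 12.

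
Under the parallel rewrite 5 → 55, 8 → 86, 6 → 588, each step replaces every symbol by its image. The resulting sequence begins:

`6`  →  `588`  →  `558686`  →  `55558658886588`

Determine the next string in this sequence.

Applying the rule to each of the 14 symbols of 55558658886588 gives the pieces 55 55 55 55 86 588 55 86 86 86 588 55 86 86, which concatenate to the answer.

555555558658855868686588558686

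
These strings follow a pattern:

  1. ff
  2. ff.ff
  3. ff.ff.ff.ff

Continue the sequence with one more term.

Each string is two copies of the previous one joined by '.'.
So the next term is two copies of ff.ff.ff.ff with '.' between the halves.

ff.ff.ff.ff.ff.ff.ff.ff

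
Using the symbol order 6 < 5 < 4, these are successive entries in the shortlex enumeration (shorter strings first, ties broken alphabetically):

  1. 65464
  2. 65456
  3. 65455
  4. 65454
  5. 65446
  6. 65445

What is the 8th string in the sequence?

64666

Stepping forward 2 times from 65445: 65445 → 65444, then the target.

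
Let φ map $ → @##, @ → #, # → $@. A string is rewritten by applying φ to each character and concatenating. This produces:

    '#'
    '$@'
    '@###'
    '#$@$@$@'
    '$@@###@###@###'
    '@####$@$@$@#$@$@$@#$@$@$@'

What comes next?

Rewriting the 25 symbols of @####$@$@$@#$@$@$@#$@$@$@ one by one yields # $@ $@ $@ $@ @## # @## # @## # $@ @## # @## # @## # $@ @## # @## # @## #; concatenated:

#$@$@$@$@@###@###@###$@@###@###@###$@@###@###@###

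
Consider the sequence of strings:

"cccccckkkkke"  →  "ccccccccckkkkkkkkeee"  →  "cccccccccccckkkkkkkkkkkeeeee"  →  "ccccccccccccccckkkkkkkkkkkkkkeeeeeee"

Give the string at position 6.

ccccccccccccccccccccckkkkkkkkkkkkkkkkkkkkeeeeeeeeeee

Each string has the form c^{3n+3} k^{3n+2} e^{2n-1} (n = 1, 2, …).
At n = 6 the blocks have lengths 21, 20, 11.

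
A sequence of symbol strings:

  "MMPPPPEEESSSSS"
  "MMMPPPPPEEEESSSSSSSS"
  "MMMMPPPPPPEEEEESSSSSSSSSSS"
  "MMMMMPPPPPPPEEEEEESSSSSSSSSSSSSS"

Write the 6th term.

MMMMMMMPPPPPPPPPEEEEEEEESSSSSSSSSSSSSSSSSSSS

Term n consists of n M's, followed by n+2 P's, followed by n+1 E's, followed by 3n-1 S's, where the shown terms are n = 2, 3, 4, 5.
At n = 7 the blocks have lengths 7, 9, 8, 20.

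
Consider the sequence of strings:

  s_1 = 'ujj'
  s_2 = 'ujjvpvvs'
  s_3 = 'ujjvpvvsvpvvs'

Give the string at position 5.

Every step adds vpvvs to the end: s(k+1) = s(k)·vpvvs.
From ujjvpvvsvpvvs, 2 further steps: ujjvpvvsvpvvs → ujjvpvvsvpvvsvpvvs → (answer).

ujjvpvvsvpvvsvpvvsvpvvs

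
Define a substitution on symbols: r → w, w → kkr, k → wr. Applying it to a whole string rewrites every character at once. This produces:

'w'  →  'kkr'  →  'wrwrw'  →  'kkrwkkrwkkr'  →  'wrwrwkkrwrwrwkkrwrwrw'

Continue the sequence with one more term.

kkrwkkrwkkrwrwrwkkrwkkrwkkrwrwrwkkrwkkrwkkr

φ(wrwrwkkrwrwrwkkrwrwrw) expands symbol-by-symbol to kkr w kkr w kkr wr wr w kkr w kkr w kkr wr wr w kkr w kkr w kkr; joining the 21 pieces gives the next term.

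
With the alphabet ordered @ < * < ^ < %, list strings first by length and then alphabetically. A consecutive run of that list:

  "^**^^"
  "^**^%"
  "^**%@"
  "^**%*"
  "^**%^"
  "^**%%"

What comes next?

Find the rightmost character of ^**%% below %, bump it to the next letter, and reset everything to its right to @.

^*^@@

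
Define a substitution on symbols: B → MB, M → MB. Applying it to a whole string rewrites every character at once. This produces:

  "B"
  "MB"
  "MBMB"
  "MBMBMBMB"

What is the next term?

MBMBMBMBMBMBMBMB

Rewriting each symbol of MBMBMBMB: M→MB, B→MB, M→MB, B→MB, M→MB, B→MB, M→MB, B→MB, which concatenates to MB MB MB MB MB MB MB MB.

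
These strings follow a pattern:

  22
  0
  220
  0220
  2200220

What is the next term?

This is a Fibonacci-style word recurrence s(k) = s(k−2)·s(k−1): e.g. 22·0 = 220.
Continuing: 0220 · 2200220 gives term 6.

02202200220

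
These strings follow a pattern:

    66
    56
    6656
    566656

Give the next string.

6656566656

From term 3 onward, concatenate the second-to-last term with the last: 66·56 = 6656, 56·6656 = 566656, …
Continuing: 6656 · 566656 gives term 5.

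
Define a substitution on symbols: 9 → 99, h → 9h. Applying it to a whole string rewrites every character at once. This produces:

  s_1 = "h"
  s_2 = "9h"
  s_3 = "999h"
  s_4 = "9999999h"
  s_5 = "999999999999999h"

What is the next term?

Rewriting the 16 symbols of 999999999999999h one by one yields 99 99 99 99 99 99 99 99 99 99 99 99 99 99 99 9h; concatenated:

9999999999999999999999999999999h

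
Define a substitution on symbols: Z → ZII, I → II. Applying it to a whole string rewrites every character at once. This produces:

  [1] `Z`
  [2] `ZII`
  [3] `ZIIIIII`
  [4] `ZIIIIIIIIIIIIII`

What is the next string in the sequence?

ZIIIIIIIIIIIIIIIIIIIIIIIIIIIIII

Replace each of the 15 characters of ZIIIIIIIIIIIIII in place — ZII II II II II II II II II II II II II II II — and concatenate.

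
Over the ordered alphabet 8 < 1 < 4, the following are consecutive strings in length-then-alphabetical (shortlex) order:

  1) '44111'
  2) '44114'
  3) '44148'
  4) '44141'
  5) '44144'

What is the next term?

44488

The successor of 44144 increments the rightmost position that isn't already 4 and resets every position after it to 8.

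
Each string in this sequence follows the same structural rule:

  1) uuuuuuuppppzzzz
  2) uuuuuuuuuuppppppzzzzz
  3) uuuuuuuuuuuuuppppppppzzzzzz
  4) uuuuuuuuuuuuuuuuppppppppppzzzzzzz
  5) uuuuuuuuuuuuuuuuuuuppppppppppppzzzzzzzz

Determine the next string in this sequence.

Each string has the form u^{3n+1} p^{2n} z^{n+2}, where the shown terms are n = 2, 3, 4, 5, 6.
For the next term, n = 7, so the run lengths are 22, 14, 9.

uuuuuuuuuuuuuuuuuuuuuuppppppppppppppzzzzzzzzz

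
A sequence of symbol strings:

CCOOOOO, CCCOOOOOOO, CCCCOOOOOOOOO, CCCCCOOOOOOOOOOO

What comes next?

Reading off run lengths: C runs 2, 3, 4, 5; O runs 5, 7, 9, 11 — each is linear in n, where the shown terms are n = 2, 3, 4, 5.
At n = 6 the blocks have lengths 6, 13.

CCCCCCOOOOOOOOOOOOO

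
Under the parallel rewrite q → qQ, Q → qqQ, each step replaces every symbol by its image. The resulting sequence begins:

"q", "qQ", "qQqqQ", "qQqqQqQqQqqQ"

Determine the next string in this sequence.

qQqqQqQqQqqQqQqqQqQqqQqQqQqqQ

Expanding qQqqQqQqQqqQ: q→qQ, Q→qqQ, q→qQ, q→qQ, Q→qqQ, q→qQ, Q→qqQ, q→qQ, Q→qqQ, q→qQ, q→qQ, Q→qqQ. Concatenated: qQ qqQ qQ qQ qqQ qQ qqQ qQ qqQ qQ qQ qqQ.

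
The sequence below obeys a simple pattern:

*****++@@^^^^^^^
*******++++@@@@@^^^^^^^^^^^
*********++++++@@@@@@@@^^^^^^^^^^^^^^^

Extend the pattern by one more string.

The n-th term is 2n+3 *'s then 2n +'s then 3n-1 @'s then 4n+3 ^'s (n = 1, 2, …).
At n = 4 the blocks have lengths 11, 8, 11, 19.

***********++++++++@@@@@@@@@@@^^^^^^^^^^^^^^^^^^^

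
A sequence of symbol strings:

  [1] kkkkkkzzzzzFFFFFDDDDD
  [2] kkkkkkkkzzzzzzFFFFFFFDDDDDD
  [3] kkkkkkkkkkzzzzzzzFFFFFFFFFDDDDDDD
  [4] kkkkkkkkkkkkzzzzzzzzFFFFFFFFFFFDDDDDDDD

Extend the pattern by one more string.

Each string has the form k^{2n} z^{n+2} F^{2n-1} D^{n+2}, where the shown terms are n = 3, 4, 5, 6.
At n = 7 the blocks have lengths 14, 9, 13, 9.

kkkkkkkkkkkkkkzzzzzzzzzFFFFFFFFFFFFFDDDDDDDDD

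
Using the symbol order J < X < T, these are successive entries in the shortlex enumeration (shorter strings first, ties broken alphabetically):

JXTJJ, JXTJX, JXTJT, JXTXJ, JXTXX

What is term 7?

JXTTJ

Continuing the enumeration 2 steps past JXTXX: JXTXX → JXTXT → (answer).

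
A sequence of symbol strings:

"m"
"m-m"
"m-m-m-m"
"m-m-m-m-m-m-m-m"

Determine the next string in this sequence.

m-m-m-m-m-m-m-m-m-m-m-m-m-m-m-m

s(k+1) = s(k)·-·s(k) — each term doubles the last with '-' between the halves.
So the next term is two copies of m-m-m-m-m-m-m-m with '-' between the halves.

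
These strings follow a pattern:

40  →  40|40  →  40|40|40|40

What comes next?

40|40|40|40|40|40|40|40

Each string is two copies of the previous one joined by '|'.
One more doubling of 40|40|40|40 gives the answer.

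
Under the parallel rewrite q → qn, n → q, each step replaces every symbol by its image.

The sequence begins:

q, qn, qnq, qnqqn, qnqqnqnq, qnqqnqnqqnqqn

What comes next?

qnqqnqnqqnqqnqnqqnqnq

Applying the rule to each of the 13 symbols of qnqqnqnqqnqqn gives the pieces qn q qn qn q qn q qn qn q qn qn q, which concatenate to the answer.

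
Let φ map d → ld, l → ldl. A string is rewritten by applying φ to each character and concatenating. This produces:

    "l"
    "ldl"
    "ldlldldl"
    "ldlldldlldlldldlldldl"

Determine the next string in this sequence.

ldlldldlldlldldlldldlldlldldlldlldldlldldlldlldldlldldl

φ(ldlldldlldlldldlldldl) expands symbol-by-symbol to ldl ld ldl ldl ld ldl ld ldl ldl ld ldl ldl ld ldl ld ldl ldl ld ldl ld ldl; joining the 21 pieces gives the next term.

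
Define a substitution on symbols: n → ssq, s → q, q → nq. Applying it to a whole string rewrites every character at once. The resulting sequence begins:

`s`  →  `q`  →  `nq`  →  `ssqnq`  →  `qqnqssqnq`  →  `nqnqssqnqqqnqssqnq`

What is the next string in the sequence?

Rewriting the 18 symbols of nqnqssqnqqqnqssqnq one by one yields ssq nq ssq nq q q nq ssq nq nq nq ssq nq q q nq ssq nq; concatenated:

ssqnqssqnqqqnqssqnqnqnqssqnqqqnqssqnq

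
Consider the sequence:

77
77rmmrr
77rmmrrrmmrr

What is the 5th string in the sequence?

77rmmrrrmmrrrmmrrrmmrr

Every step adds rmmrr to the end: s(k+1) = s(k)·rmmrr.
From 77rmmrrrmmrr, 2 further steps: 77rmmrrrmmrr → 77rmmrrrmmrrrmmrr → (answer).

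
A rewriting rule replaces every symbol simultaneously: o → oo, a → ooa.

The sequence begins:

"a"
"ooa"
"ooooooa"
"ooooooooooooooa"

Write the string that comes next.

ooooooooooooooooooooooooooooooa

φ(ooooooooooooooa) expands symbol-by-symbol to oo oo oo oo oo oo oo oo oo oo oo oo oo oo ooa; joining the 15 pieces gives the next term.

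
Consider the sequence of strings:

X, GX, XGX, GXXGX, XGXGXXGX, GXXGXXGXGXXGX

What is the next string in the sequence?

Each term (from the third on) is the two preceding terms concatenated in order: term 3 = X·GX = XGX.
Continuing: XGXGXXGX · GXXGXXGXGXXGX gives term 7.

XGXGXXGXGXXGXXGXGXXGX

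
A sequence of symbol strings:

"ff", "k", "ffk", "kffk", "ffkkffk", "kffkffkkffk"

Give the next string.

ffkkffkkffkffkkffk

This is a Fibonacci-style word recurrence s(k) = s(k−2)·s(k−1): e.g. ff·k = ffk.
The next term joins ffkkffk and kffkffkkffk.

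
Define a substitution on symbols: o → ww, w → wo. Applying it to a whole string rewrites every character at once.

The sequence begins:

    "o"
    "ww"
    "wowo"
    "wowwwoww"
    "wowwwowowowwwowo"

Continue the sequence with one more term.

Replace each of the 16 characters of wowwwowowowwwowo in place — wo ww wo wo wo ww wo ww wo ww wo wo wo ww wo ww — and concatenate.

wowwwowowowwwowwwowwwowowowwwoww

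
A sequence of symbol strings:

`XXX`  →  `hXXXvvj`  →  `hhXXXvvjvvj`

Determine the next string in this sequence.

hhhXXXvvjvvjvvj

s(k+1) = h·s(k)·vvj, so each term gains h as a prefix and vvj as a suffix.
One more step from hhXXXvvjvvj gives the answer.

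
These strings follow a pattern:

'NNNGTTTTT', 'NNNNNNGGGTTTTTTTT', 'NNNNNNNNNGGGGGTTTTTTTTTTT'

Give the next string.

NNNNNNNNNNNNGGGGGGGTTTTTTTTTTTTTT

The n-th term is 3n N's then 2n-1 G's then 3n+2 T's (n = 1, 2, …).
Setting n = 4 gives 12, 7, 14 characters in each block.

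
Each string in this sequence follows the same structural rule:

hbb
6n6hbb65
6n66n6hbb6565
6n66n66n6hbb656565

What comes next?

s(k+1) = 6n6·s(k)·65, so each term gains 6n6 as a prefix and 65 as a suffix.
So the next term is 6n6·6n66n66n6hbb656565·65.

6n66n66n66n6hbb65656565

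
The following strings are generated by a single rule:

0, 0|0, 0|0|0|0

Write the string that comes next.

Every step duplicates the string with '|' between the halves.
One more doubling of 0|0|0|0 gives the answer.

0|0|0|0|0|0|0|0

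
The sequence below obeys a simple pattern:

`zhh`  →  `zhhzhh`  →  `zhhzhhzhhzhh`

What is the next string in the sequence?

Each string is two copies of the previous one concatenated.
Doubling zhhzhhzhhzhh:

zhhzhhzhhzhhzhhzhhzhhzhh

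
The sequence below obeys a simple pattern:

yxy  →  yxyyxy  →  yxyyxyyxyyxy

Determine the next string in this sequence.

s(k+1) = s(k)·s(k) — each term doubles the last.
Doubling yxyyxyyxyyxy:

yxyyxyyxyyxyyxyyxyyxyyxy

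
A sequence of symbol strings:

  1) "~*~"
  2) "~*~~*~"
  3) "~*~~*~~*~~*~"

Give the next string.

Each string is two copies of the previous one concatenated.
Doubling ~*~~*~~*~~*~:

~*~~*~~*~~*~~*~~*~~*~~*~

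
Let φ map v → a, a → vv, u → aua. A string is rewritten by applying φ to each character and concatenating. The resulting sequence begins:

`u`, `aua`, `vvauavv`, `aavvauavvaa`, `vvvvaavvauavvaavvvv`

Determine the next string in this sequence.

φ(vvvvaavvauavvaavvvv) expands symbol-by-symbol to a a a a vv vv a a vv aua vv a a vv vv a a a a; joining the 19 pieces gives the next term.

aaaavvvvaavvauavvaavvvvaaaa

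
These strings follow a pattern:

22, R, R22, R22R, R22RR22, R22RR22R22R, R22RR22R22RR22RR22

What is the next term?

R22RR22R22RR22RR22R22RR22R22R

Each term (from the third on) is the previous term followed by the one before it: term 3 = R·22 = R22.
So term 8 is R22RR22R22RR22RR22·R22RR22R22R.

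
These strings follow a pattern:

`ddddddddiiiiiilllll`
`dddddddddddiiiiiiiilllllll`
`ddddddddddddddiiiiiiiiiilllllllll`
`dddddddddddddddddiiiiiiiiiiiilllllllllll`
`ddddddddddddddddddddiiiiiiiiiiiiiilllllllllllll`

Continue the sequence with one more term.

The n-th term is 3n-1 d's then 2n i's then 2n-1 l's, where the shown terms are n = 3, 4, 5, 6, 7.
Setting n = 8 gives 23, 16, 15 characters in each block.

dddddddddddddddddddddddiiiiiiiiiiiiiiiilllllllllllllll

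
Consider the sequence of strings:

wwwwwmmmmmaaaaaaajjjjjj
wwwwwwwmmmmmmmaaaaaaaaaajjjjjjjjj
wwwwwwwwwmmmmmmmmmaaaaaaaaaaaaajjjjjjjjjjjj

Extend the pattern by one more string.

The n-th term is 2n+1 w's then 2n+1 m's then 3n+1 a's then 3n j's, where the shown terms are n = 2, 3, 4.
At n = 5 the blocks have lengths 11, 11, 16, 15.

wwwwwwwwwwwmmmmmmmmmmmaaaaaaaaaaaaaaaajjjjjjjjjjjjjjj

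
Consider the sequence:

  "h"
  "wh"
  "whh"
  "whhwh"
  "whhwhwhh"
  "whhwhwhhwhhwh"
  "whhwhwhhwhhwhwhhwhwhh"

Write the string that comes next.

This is a Fibonacci-style word recurrence s(k) = s(k−1)·s(k−2): e.g. wh·h = whh.
Continuing: whhwhwhhwhhwhwhhwhwhh · whhwhwhhwhhwh gives term 8.

whhwhwhhwhhwhwhhwhwhhwhhwhwhhwhhwh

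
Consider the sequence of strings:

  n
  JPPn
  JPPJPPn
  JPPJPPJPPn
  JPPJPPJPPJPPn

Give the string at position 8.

The strings grow by a fixed prefix JPP each time.
From JPPJPPJPPJPPn, 3 further steps: JPPJPPJPPJPPn → JPPJPPJPPJPPJPPn → JPPJPPJPPJPPJPPJPPn → (answer).

JPPJPPJPPJPPJPPJPPJPPn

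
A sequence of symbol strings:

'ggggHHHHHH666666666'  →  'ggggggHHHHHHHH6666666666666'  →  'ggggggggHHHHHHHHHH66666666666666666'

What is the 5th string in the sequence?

ggggggggggggHHHHHHHHHHHHHH6666666666666666666666666

Term n consists of 2n g's, followed by 2n+2 H's, followed by 4n+1 6's, where the shown terms are n = 2, 3, 4.
Setting n = 6 gives 12, 14, 25 characters in each block.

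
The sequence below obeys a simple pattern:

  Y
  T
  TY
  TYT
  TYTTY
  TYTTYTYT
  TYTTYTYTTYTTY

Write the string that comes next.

Each term (from the third on) is the previous term followed by the one before it: term 3 = T·Y = TY.
Continuing: TYTTYTYTTYTTY · TYTTYTYT gives term 8.

TYTTYTYTTYTTYTYTTYTYT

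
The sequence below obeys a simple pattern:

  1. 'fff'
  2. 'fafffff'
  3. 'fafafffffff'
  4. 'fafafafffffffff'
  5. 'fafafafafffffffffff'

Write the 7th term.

fafafafafafafffffffffffffff

Every step adds fa to the front and ff to the end of the previous string.
From fafafafafffffffffff, 2 further steps: fafafafafffffffffff → fafafafafafffffffffffff → (answer).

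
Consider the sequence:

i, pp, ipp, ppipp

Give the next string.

From term 3 onward, concatenate the second-to-last term with the last: i·pp = ipp, pp·ipp = ppipp, …
So term 5 is ipp·ppipp.

ippppipp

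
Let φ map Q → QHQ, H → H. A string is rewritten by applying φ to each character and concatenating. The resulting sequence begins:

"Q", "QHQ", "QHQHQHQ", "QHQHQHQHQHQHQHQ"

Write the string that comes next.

Replace each of the 15 characters of QHQHQHQHQHQHQHQ in place — QHQ H QHQ H QHQ H QHQ H QHQ H QHQ H QHQ H QHQ — and concatenate.

QHQHQHQHQHQHQHQHQHQHQHQHQHQHQHQ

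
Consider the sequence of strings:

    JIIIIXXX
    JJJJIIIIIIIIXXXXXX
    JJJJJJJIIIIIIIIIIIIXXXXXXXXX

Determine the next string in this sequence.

Term n consists of 3n-2 J's, followed by 4n I's, followed by 3n X's (n = 1, 2, …).
At n = 4 the blocks have lengths 10, 16, 12.

JJJJJJJJJJIIIIIIIIIIIIIIIIXXXXXXXXXXXX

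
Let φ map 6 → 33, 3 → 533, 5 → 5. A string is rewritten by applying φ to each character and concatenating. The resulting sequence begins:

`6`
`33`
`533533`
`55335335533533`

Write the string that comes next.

Rewriting the 14 symbols of 55335335533533 one by one yields 5 5 533 533 5 533 533 5 5 533 533 5 533 533; concatenated:

555335335533533555335335533533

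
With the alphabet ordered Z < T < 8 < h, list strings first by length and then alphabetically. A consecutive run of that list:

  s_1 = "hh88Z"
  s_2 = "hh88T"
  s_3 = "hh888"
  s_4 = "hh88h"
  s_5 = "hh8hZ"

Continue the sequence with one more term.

The successor of hh8hZ increments the rightmost position that isn't already h and resets every position after it to Z.

hh8hT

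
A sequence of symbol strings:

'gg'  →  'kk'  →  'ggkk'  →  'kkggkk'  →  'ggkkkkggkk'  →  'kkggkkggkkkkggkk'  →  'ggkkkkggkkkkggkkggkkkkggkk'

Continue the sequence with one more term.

kkggkkggkkkkggkkggkkkkggkkkkggkkggkkkkggkk

This is a Fibonacci-style word recurrence s(k) = s(k−2)·s(k−1): e.g. gg·kk = ggkk.
Continuing: kkggkkggkkkkggkk · ggkkkkggkkkkggkkggkkkkggkk gives term 8.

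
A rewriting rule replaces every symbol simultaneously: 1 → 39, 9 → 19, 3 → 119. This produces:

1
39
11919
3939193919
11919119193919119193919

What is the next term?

Applying the rule to each of the 23 symbols of 11919119193919119193919 gives the pieces 39 39 19 39 19 39 39 19 39 19 119 19 39 19 39 39 19 39 19 119 19 39 19, which concatenate to the answer.

393919391939391939191191939193939193919119193919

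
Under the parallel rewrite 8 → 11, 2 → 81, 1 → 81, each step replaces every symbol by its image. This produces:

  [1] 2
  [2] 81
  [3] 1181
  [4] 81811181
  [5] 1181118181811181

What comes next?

Rewriting the 16 symbols of 1181118181811181 one by one yields 81 81 11 81 81 81 11 81 11 81 11 81 81 81 11 81; concatenated:

81811181818111811181118181811181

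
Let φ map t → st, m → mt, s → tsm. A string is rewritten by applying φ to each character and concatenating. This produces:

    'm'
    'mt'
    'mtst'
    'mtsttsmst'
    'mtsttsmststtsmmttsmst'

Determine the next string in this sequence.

Rewriting the 21 symbols of mtsttsmststtsmmttsmst one by one yields mt st tsm st st tsm mt tsm st tsm st st tsm mt mt st st tsm mt tsm st; concatenated:

mtsttsmststtsmmttsmsttsmststtsmmtmtststtsmmttsmst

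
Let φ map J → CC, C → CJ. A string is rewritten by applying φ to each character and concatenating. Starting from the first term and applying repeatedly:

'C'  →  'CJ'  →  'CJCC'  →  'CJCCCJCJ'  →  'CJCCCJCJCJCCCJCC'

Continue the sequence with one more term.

Applying the rule to each of the 16 symbols of CJCCCJCJCJCCCJCC gives the pieces CJ CC CJ CJ CJ CC CJ CC CJ CC CJ CJ CJ CC CJ CJ, which concatenate to the answer.

CJCCCJCJCJCCCJCCCJCCCJCJCJCCCJCJ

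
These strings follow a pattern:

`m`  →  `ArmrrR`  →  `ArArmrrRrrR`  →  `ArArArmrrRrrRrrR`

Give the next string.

s(k+1) = Ar·s(k)·rrR, so each term gains Ar as a prefix and rrR as a suffix.
One more step from ArArArmrrRrrRrrR gives the answer.

ArArArArmrrRrrRrrRrrR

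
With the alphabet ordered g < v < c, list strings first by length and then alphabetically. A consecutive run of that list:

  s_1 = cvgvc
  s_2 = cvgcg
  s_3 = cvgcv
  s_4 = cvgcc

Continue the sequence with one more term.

Find the rightmost character of cvgcc below c, bump it to the next letter, and reset everything to its right to g.

cvvgg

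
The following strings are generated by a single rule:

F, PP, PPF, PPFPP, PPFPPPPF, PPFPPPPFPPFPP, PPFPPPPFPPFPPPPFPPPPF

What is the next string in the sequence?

From term 3 onward, concatenate the last term with the second-to-last: PP·F = PPF, PPF·PP = PPFPP, …
Continuing: PPFPPPPFPPFPPPPFPPPPF · PPFPPPPFPPFPP gives term 8.

PPFPPPPFPPFPPPPFPPPPFPPFPPPPFPPFPP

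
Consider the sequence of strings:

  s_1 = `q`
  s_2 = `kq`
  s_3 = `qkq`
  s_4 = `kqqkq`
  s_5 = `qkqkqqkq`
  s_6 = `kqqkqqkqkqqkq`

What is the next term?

qkqkqqkqkqqkqqkqkqqkq

This is a Fibonacci-style word recurrence s(k) = s(k−2)·s(k−1): e.g. q·kq = qkq.
Continuing: qkqkqqkq · kqqkqqkqkqqkq gives term 7.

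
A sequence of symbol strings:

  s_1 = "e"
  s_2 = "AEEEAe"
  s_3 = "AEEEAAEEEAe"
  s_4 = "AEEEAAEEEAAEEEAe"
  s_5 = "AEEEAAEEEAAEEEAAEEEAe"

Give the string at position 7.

The strings grow by a fixed prefix AEEEA each time.
From AEEEAAEEEAAEEEAAEEEAe, 2 further steps: AEEEAAEEEAAEEEAAEEEAe → AEEEAAEEEAAEEEAAEEEAAEEEAe → (answer).

AEEEAAEEEAAEEEAAEEEAAEEEAAEEEAe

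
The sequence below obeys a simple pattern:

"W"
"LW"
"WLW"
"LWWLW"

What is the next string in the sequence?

From term 3 onward, concatenate the second-to-last term with the last: W·LW = WLW, LW·WLW = LWWLW, …
Continuing: WLW · LWWLW gives term 5.

WLWLWWLW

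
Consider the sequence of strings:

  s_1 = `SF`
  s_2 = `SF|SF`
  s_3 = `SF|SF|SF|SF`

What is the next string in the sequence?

SF|SF|SF|SF|SF|SF|SF|SF

Every step duplicates the string with '|' between the halves.
So the next term is two copies of SF|SF|SF|SF with '|' between the halves.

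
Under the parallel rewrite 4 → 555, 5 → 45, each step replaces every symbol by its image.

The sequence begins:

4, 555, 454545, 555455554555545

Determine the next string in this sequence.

φ(555455554555545) expands symbol-by-symbol to 45 45 45 555 45 45 45 45 555 45 45 45 45 555 45; joining the 15 pieces gives the next term.

454545555454545455554545454555545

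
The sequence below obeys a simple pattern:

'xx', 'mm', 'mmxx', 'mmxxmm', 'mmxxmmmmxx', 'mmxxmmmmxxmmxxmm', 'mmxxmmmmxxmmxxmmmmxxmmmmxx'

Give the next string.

mmxxmmmmxxmmxxmmmmxxmmmmxxmmxxmmmmxxmmxxmm

From term 3 onward, concatenate the last term with the second-to-last: mm·xx = mmxx, mmxx·mm = mmxxmm, …
The next term joins mmxxmmmmxxmmxxmmmmxxmmmmxx and mmxxmmmmxxmmxxmm.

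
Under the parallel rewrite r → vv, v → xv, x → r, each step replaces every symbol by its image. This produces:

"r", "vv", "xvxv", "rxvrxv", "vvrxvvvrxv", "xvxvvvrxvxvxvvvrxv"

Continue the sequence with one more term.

rxvrxvxvxvvvrxvrxvrxvxvxvvvrxv

Applying the rule to each of the 18 symbols of xvxvvvrxvxvxvvvrxv gives the pieces r xv r xv xv xv vv r xv r xv r xv xv xv vv r xv, which concatenate to the answer.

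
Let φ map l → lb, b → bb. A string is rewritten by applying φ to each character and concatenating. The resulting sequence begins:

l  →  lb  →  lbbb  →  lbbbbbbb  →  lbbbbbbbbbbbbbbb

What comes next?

Rewriting the 16 symbols of lbbbbbbbbbbbbbbb one by one yields lb bb bb bb bb bb bb bb bb bb bb bb bb bb bb bb; concatenated:

lbbbbbbbbbbbbbbbbbbbbbbbbbbbbbbb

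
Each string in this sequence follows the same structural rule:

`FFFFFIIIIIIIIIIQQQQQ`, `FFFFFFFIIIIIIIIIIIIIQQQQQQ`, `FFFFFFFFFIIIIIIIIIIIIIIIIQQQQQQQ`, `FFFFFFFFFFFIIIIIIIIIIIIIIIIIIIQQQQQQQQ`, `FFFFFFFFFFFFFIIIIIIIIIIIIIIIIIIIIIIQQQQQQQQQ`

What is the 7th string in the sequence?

Reading off run lengths: F runs 5, 7, 9, 11, 13; I runs 10, 13, 16, 19, 22; Q runs 5, 6, 7, 8, 9 — each is linear in n, where the shown terms are n = 3, 4, 5, 6, 7.
For term 7, n = 9, so the run lengths are 17, 28, 11.

FFFFFFFFFFFFFFFFFIIIIIIIIIIIIIIIIIIIIIIIIIIIIQQQQQQQQQQQ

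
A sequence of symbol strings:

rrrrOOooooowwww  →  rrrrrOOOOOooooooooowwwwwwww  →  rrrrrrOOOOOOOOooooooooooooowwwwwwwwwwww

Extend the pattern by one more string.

rrrrrrrOOOOOOOOOOOooooooooooooooooowwwwwwwwwwwwwwww

Each string has the form r^{n+3} O^{3n-1} o^{4n+1} w^{4n} (n = 1, 2, …).
At n = 4 the blocks have lengths 7, 11, 17, 16.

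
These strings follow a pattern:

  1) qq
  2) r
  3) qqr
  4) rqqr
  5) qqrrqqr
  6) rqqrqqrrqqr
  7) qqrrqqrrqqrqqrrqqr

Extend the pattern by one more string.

rqqrqqrrqqrqqrrqqrrqqrqqrrqqr

This is a Fibonacci-style word recurrence s(k) = s(k−2)·s(k−1): e.g. qq·r = qqr.
The next term joins rqqrqqrrqqr and qqrrqqrrqqrqqrrqqr.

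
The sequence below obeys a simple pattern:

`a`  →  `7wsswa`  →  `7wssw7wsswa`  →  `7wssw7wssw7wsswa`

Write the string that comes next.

7wssw7wssw7wssw7wsswa

The strings grow by a fixed prefix 7wssw each time.
One more step from 7wssw7wssw7wsswa gives the answer.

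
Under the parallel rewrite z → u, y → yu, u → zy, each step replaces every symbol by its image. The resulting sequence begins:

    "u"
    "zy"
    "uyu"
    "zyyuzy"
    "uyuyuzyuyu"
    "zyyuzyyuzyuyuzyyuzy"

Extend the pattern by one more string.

uyuyuzyuyuyuzyuyuzyyuzyuyuyuzyuyu

Applying the rule to each of the 19 symbols of zyyuzyyuzyuyuzyyuzy gives the pieces u yu yu zy u yu yu zy u yu zy yu zy u yu yu zy u yu, which concatenate to the answer.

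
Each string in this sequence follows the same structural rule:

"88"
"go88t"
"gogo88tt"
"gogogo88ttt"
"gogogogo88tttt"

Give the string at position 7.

gogogogogogo88tttttt

s(k+1) = go·s(k)·t, so each term gains go as a prefix and t as a suffix.
From gogogogo88tttt, 2 further steps: gogogogo88tttt → gogogogogo88ttttt → (answer).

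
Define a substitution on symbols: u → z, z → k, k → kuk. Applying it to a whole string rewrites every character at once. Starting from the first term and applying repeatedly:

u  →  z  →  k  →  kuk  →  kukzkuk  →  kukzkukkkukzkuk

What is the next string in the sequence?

kukzkukkkukzkukkukkukzkukkkukzkuk

Applying the rule to each of the 15 symbols of kukzkukkkukzkuk gives the pieces kuk z kuk k kuk z kuk kuk kuk z kuk k kuk z kuk, which concatenate to the answer.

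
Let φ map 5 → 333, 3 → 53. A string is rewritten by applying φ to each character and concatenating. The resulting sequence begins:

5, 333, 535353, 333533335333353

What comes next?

φ(333533335333353) expands symbol-by-symbol to 53 53 53 333 53 53 53 53 333 53 53 53 53 333 53; joining the 15 pieces gives the next term.

535353333535353533335353535333353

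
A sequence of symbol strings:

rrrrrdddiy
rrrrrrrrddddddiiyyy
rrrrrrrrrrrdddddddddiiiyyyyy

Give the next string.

rrrrrrrrrrrrrrddddddddddddiiiiyyyyyyy

Reading off run lengths: r runs 5, 8, 11; d runs 3, 6, 9; i runs 1, 2, 3; y runs 1, 3, 5 — each is linear in n (n = 1, 2, …).
Setting n = 4 gives 14, 12, 4, 7 characters in each block.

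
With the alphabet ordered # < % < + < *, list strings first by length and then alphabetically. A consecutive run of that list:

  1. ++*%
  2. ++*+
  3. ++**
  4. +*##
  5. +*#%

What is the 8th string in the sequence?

Advancing 3 positions from +*#% through +*#% → +*#+ → +*#* reaches term 8.

+*%#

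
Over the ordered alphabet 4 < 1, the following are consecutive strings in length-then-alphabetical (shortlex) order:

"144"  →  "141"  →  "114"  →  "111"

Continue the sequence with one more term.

111 is the last string of length 3, so the next is the first of length 4: 4 repeated 4 times.

4444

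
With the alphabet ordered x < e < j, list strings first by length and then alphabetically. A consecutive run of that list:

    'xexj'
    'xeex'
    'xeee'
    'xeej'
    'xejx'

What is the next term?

The successor of xejx increments the rightmost position that isn't already j and resets every position after it to x.

xeje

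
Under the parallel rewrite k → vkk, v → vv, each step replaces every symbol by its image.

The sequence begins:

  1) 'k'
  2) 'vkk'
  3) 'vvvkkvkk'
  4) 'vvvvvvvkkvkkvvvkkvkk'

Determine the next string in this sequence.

Rewriting the 20 symbols of vvvvvvvkkvkkvvvkkvkk one by one yields vv vv vv vv vv vv vv vkk vkk vv vkk vkk vv vv vv vkk vkk vv vkk vkk; concatenated:

vvvvvvvvvvvvvvvkkvkkvvvkkvkkvvvvvvvkkvkkvvvkkvkk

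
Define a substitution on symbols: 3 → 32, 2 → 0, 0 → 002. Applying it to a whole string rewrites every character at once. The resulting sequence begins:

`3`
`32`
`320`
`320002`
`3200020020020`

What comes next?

320002002002000200200020020002

φ(3200020020020) expands symbol-by-symbol to 32 0 002 002 002 0 002 002 0 002 002 0 002; joining the 13 pieces gives the next term.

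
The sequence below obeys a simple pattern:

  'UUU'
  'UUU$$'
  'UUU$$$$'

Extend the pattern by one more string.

UUU$$$$$$

Every step adds $$ to the end: s(k+1) = s(k)·$$.
So the next term is UUU$$$$·$$.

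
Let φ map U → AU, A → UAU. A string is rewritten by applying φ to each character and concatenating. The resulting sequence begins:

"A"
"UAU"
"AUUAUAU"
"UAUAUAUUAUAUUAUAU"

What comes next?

φ(UAUAUAUUAUAUUAUAU) expands symbol-by-symbol to AU UAU AU UAU AU UAU AU AU UAU AU UAU AU AU UAU AU UAU AU; joining the 17 pieces gives the next term.

AUUAUAUUAUAUUAUAUAUUAUAUUAUAUAUUAUAUUAUAU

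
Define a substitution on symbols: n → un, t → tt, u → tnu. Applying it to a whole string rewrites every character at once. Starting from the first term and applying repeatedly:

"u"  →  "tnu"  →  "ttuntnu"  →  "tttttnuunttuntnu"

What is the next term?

Replace each of the 16 characters of tttttnuunttuntnu in place — tt tt tt tt tt un tnu tnu un tt tt tnu un tt un tnu — and concatenate.

ttttttttttuntnutnuuntttttnuunttuntnu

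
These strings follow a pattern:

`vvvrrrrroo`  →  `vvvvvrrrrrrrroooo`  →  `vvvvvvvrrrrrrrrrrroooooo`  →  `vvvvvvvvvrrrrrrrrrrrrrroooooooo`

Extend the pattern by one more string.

vvvvvvvvvvvrrrrrrrrrrrrrrrrroooooooooo

Term n consists of 2n+1 v's, followed by 3n+2 r's, followed by 2n o's (n = 1, 2, …).
At n = 5 the blocks have lengths 11, 17, 10.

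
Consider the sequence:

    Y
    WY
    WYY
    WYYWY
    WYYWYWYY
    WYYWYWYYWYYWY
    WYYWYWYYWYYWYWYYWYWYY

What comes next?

WYYWYWYYWYYWYWYYWYWYYWYYWYWYYWYYWY

This is a Fibonacci-style word recurrence s(k) = s(k−1)·s(k−2): e.g. WY·Y = WYY.
Continuing: WYYWYWYYWYYWYWYYWYWYY · WYYWYWYYWYYWY gives term 8.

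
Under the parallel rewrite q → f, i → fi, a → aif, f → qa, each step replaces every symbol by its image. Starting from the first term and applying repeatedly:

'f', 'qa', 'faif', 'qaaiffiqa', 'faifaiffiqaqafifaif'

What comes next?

Applying the rule to each of the 19 symbols of faifaiffiqaqafifaif gives the pieces qa aif fi qa aif fi qa qa fi f aif f aif qa fi qa aif fi qa, which concatenate to the answer.

qaaiffiqaaiffiqaqafifaiffaifqafiqaaiffiqa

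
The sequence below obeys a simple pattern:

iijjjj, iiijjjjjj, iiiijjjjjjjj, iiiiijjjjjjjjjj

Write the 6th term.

Reading off run lengths: i runs 2, 3, 4, 5; j runs 4, 6, 8, 10 — each is linear in n, where the shown terms are n = 2, 3, 4, 5.
Setting n = 7 gives 7, 14 characters in each block.

iiiiiiijjjjjjjjjjjjjj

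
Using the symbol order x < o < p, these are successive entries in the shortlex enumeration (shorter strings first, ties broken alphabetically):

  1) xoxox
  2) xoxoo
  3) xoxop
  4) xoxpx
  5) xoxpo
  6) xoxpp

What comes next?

xooxx

Find the rightmost character of xoxpp below p, bump it to the next letter, and reset everything to its right to x.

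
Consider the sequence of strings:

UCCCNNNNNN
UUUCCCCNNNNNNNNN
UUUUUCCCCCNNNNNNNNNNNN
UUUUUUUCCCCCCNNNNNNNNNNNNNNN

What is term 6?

Each string has the form U^{2n-1} C^{n+2} N^{3n+3} (n = 1, 2, …).
At n = 6 the blocks have lengths 11, 8, 21.

UUUUUUUUUUUCCCCCCCCNNNNNNNNNNNNNNNNNNNNN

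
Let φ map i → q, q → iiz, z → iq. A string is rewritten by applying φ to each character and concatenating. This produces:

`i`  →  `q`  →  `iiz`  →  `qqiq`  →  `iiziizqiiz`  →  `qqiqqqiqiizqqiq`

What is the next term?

iiziizqiiziiziizqiizqqiqiiziizqiiz

Replace each of the 15 characters of qqiqqqiqiizqqiq in place — iiz iiz q iiz iiz iiz q iiz q q iq iiz iiz q iiz — and concatenate.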